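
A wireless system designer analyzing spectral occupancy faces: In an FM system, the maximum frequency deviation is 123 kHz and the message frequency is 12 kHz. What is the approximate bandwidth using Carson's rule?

Carson's rule: BW = 2*(delta_f + f_m)
= 2*(123 + 12) kHz = 270 kHz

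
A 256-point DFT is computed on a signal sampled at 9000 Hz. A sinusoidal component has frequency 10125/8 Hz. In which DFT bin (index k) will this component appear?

DFT frequency resolution = f_s/N = 9000/256 = 1125/32 Hz
Bin index k = f_signal / resolution = 10125/8 / 1125/32 = 36
The signal frequency 10125/8 Hz falls in DFT bin k = 36.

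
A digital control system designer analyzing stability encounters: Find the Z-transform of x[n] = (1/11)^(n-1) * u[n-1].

Time-shifting property: if X(z) = Z{x[n]}, then Z{x[n-d]} = z^(-d) * X(z)
X(z) = z/(z - 1/11) for x[n] = (1/11)^n * u[n]
Z{x[n-1]} = z^(-1) * z/(z - 1/11) = 1/(z - 1/11)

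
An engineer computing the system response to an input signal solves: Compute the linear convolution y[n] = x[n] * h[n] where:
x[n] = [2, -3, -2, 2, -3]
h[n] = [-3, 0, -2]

y[n] = sum_k x[k]*h[n-k]. Output length = len(x) + len(h) - 1 = 5 + 3 - 1 = 7.
y[0] = 2*-3 = -6
y[1] = -3*-3 + 2*0 = 9
y[2] = -2*-3 + -3*0 + 2*-2 = 2
y[3] = 2*-3 + -2*0 + -3*-2 = 0
y[4] = -3*-3 + 2*0 + -2*-2 = 13
y[5] = -3*0 + 2*-2 = -4
y[6] = -3*-2 = 6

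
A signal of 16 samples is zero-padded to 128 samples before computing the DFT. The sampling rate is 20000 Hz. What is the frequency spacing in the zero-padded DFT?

Original DFT: N = 16, resolution = f_s/N = 20000/16 = 1250 Hz
Zero-padded DFT: N = 128, resolution = f_s/N = 20000/128 = 625/4 Hz
Zero-padding interpolates the spectrum (finer frequency grid)
but does NOT improve the true spectral resolution (ability to resolve close frequencies).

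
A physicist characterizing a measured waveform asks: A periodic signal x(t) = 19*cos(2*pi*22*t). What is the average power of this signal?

Average power of A*cos(wt) is A^2/2.
P = 19^2 / 2 = 361/2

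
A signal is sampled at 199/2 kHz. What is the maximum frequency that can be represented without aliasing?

The maximum frequency that can be represented without aliasing
is the Nyquist frequency: f_max = f_s / 2 = 199/2 kHz / 2 = 199/4 kHz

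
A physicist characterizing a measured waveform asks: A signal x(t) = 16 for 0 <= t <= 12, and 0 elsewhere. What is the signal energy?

Energy = integral of |x(t)|^2 dt over the signal duration
= 16^2 * 12 = 256 * 12 = 3072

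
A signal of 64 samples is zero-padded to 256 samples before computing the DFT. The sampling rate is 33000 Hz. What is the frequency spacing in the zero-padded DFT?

Original DFT: N = 64, resolution = f_s/N = 33000/64 = 4125/8 Hz
Zero-padded DFT: N = 256, resolution = f_s/N = 33000/256 = 4125/32 Hz
Zero-padding interpolates the spectrum (finer frequency grid)
but does NOT improve the true spectral resolution (ability to resolve close frequencies).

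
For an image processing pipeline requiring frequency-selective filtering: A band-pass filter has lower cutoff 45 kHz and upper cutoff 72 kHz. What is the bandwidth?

Bandwidth = f_high - f_low
= 72 kHz - 45 kHz = 27 kHz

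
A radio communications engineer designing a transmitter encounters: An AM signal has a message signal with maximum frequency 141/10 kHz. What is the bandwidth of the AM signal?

In AM (double-sideband), the bandwidth is twice the message frequency.
BW = 2 * f_m = 2 * 141/10 kHz = 141/5 kHz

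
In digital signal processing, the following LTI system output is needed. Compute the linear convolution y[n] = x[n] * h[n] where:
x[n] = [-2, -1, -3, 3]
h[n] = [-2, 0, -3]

y[n] = sum_k x[k]*h[n-k]. Output length = len(x) + len(h) - 1 = 4 + 3 - 1 = 6.
y[0] = -2*-2 = 4
y[1] = -1*-2 + -2*0 = 2
y[2] = -3*-2 + -1*0 + -2*-3 = 12
y[3] = 3*-2 + -3*0 + -1*-3 = -3
y[4] = 3*0 + -3*-3 = 9
y[5] = 3*-3 = -9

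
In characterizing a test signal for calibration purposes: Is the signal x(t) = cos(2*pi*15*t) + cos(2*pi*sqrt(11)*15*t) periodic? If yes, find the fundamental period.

f1 = 15 Hz, f2 = 15*sqrt(11) Hz
Ratio f2/f1 = sqrt(11), which is irrational.
Since the frequency ratio is irrational, no common period exists.
The signal is not periodic.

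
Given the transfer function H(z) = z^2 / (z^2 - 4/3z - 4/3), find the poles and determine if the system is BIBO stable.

Poles are roots of the denominator: z^2 - 4/3z - 4/3 = 0.
Quadratic formula: z = [-(-4/3) +/- sqrt((-4/3)^2 - 4*(-4/3))] / 2
Discriminant = 16/9 + 16/3 = 64/9; sqrt = 8/3.
z = (4/3 +/- 8/3) / 2 => z = 2 or z = -2/3.
|p1| = 2, |p2| = 2/3.
For BIBO stability, all poles must lie inside the unit circle (|p| < 1).
System is UNSTABLE since at least one |p| >= 1.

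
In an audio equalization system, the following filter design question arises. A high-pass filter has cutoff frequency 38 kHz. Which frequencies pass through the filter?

A high-pass filter passes all frequencies above the cutoff frequency 38 kHz and attenuates lower frequencies.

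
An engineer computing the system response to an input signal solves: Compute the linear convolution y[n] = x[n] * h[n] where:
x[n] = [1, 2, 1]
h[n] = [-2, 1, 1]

y[n] = sum_k x[k]*h[n-k]. Output length = len(x) + len(h) - 1 = 3 + 3 - 1 = 5.
y[0] = 1*-2 = -2
y[1] = 2*-2 + 1*1 = -3
y[2] = 1*-2 + 2*1 + 1*1 = 1
y[3] = 1*1 + 2*1 = 3
y[4] = 1*1 = 1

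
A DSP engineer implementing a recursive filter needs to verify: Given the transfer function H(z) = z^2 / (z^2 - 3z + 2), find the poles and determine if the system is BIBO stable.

Poles are roots of the denominator: z^2 - 3z + 2 = 0.
Quadratic formula: z = [-(-3) +/- sqrt((-3)^2 - 4*(2))] / 2
Discriminant = 9 - 8 = 1; sqrt = 1.
z = (3 +/- 1) / 2 => z = 2 or z = 1.
|p1| = 2, |p2| = 1.
For BIBO stability, all poles must lie inside the unit circle (|p| < 1).
System is UNSTABLE since at least one |p| >= 1.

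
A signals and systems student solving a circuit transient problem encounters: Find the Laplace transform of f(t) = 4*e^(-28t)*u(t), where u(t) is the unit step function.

Standard Laplace transform pair:
e^(-at)*u(t) <-> 1/(s+a)
With a = 28: L{4*e^(-28t)*u(t)} = 4/(s+28), ROC: Re(s) > -28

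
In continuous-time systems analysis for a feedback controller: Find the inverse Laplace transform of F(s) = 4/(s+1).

Standard pair: k/(s+a) <-> k*e^(-at)*u(t)
With k=4, a=1: f(t) = 4*e^(-t)*u(t)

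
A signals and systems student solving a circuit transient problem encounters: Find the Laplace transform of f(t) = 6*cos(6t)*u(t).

Standard pair: cos(wt)*u(t) <-> s/(s^2+w^2)
With w = 6: L{6*cos(6t)*u(t)} = 6s/(s^2+36)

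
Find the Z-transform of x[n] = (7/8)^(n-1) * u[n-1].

Time-shifting property: if X(z) = Z{x[n]}, then Z{x[n-d]} = z^(-d) * X(z)
X(z) = z/(z - 7/8) for x[n] = (7/8)^n * u[n]
Z{x[n-1]} = z^(-1) * z/(z - 7/8) = 1/(z - 7/8)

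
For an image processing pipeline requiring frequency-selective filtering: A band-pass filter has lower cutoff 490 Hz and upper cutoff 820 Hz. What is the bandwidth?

Bandwidth = f_high - f_low
= 820 Hz - 490 Hz = 330 Hz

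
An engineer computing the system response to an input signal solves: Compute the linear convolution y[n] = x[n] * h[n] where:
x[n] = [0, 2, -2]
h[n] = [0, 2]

y[n] = sum_k x[k]*h[n-k]. Output length = len(x) + len(h) - 1 = 3 + 2 - 1 = 4.
y[0] = 0*0 = 0
y[1] = 2*0 + 0*2 = 0
y[2] = -2*0 + 2*2 = 4
y[3] = -2*2 = -4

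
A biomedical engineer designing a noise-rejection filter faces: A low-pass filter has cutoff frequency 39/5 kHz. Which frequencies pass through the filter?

A low-pass filter passes all frequencies below the cutoff frequency 39/5 kHz and attenuates higher frequencies.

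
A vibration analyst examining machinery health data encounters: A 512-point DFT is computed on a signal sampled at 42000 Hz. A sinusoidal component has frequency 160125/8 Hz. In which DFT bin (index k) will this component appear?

DFT frequency resolution = f_s/N = 42000/512 = 2625/32 Hz
Bin index k = f_signal / resolution = 160125/8 / 2625/32 = 244
The signal frequency 160125/8 Hz falls in DFT bin k = 244.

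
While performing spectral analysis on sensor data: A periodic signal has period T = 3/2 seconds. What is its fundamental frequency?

The fundamental frequency is the reciprocal of the period.
f = 1/T = 1/(3/2) = 2/3 Hz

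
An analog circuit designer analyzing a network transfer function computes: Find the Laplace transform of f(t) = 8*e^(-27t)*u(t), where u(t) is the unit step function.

Standard Laplace transform pair:
e^(-at)*u(t) <-> 1/(s+a)
With a = 27: L{8*e^(-27t)*u(t)} = 8/(s+27), ROC: Re(s) > -27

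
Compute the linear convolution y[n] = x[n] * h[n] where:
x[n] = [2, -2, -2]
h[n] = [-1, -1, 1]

y[n] = sum_k x[k]*h[n-k]. Output length = len(x) + len(h) - 1 = 3 + 3 - 1 = 5.
y[0] = 2*-1 = -2
y[1] = -2*-1 + 2*-1 = 0
y[2] = -2*-1 + -2*-1 + 2*1 = 6
y[3] = -2*-1 + -2*1 = 0
y[4] = -2*1 = -2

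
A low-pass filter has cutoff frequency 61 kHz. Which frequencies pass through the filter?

A low-pass filter passes all frequencies below the cutoff frequency 61 kHz and attenuates higher frequencies.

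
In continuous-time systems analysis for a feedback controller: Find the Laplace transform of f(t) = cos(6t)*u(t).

Standard pair: cos(wt)*u(t) <-> s/(s^2+w^2)
With w = 6: L{cos(6t)*u(t)} = s/(s^2+36)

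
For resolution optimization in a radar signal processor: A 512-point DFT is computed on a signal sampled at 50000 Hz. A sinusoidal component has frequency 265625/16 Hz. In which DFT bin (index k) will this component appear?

DFT frequency resolution = f_s/N = 50000/512 = 3125/32 Hz
Bin index k = f_signal / resolution = 265625/16 / 3125/32 = 170
The signal frequency 265625/16 Hz falls in DFT bin k = 170.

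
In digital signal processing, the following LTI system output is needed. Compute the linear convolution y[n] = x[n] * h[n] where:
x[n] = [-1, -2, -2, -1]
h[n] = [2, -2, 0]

y[n] = sum_k x[k]*h[n-k]. Output length = len(x) + len(h) - 1 = 4 + 3 - 1 = 6.
y[0] = -1*2 = -2
y[1] = -2*2 + -1*-2 = -2
y[2] = -2*2 + -2*-2 + -1*0 = 0
y[3] = -1*2 + -2*-2 + -2*0 = 2
y[4] = -1*-2 + -2*0 = 2
y[5] = -1*0 = 0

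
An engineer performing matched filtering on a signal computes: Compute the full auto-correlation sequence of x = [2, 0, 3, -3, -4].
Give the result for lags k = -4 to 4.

r_xx[k] = sum_m x[m]*x[m+k], indexed from 0, for k = -4 to 4:
  r_xx[-4] = x[4]*x[0] = -8
  r_xx[-3] = x[3]*x[0] + x[4]*x[1] = -6
  r_xx[-2] = x[2]*x[0] + x[3]*x[1] + x[4]*x[2] = -6
  r_xx[-1] = x[1]*x[0] + x[2]*x[1] + x[3]*x[2] + x[4]*x[3] = 3
  r_xx[0] = x[0]*x[0] + x[1]*x[1] + x[2]*x[2] + x[3]*x[3] + x[4]*x[4] = 38
  r_xx[1] = x[0]*x[1] + x[1]*x[2] + x[2]*x[3] + x[3]*x[4] = 3
  r_xx[2] = x[0]*x[2] + x[1]*x[3] + x[2]*x[4] = -6
  r_xx[3] = x[0]*x[3] + x[1]*x[4] = -6
  r_xx[4] = x[0]*x[4] = -8
r_xx = [-8, -6, -6, 3, 38, 3, -6, -6, -8]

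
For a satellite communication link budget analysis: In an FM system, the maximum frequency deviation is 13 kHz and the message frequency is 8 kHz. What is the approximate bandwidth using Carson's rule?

Carson's rule: BW = 2*(delta_f + f_m)
= 2*(13 + 8) kHz = 42 kHz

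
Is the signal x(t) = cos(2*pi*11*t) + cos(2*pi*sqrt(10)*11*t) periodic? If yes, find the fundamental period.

f1 = 11 Hz, f2 = 11*sqrt(10) Hz
Ratio f2/f1 = sqrt(10), which is irrational.
Since the frequency ratio is irrational, no common period exists.
The signal is not periodic.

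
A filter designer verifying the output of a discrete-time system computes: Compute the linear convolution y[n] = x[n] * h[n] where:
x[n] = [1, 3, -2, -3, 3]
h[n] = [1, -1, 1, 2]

y[n] = sum_k x[k]*h[n-k]. Output length = len(x) + len(h) - 1 = 5 + 4 - 1 = 8.
y[0] = 1*1 = 1
y[1] = 3*1 + 1*-1 = 2
y[2] = -2*1 + 3*-1 + 1*1 = -4
y[3] = -3*1 + -2*-1 + 3*1 + 1*2 = 4
y[4] = 3*1 + -3*-1 + -2*1 + 3*2 = 10
y[5] = 3*-1 + -3*1 + -2*2 = -10
y[6] = 3*1 + -3*2 = -3
y[7] = 3*2 = 6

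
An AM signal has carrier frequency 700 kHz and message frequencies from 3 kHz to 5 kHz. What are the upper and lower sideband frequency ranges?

Upper sideband (USB) = fc + [fm_low, fm_high] = 700 + [3, 5] = [703, 705] kHz
Lower sideband (LSB) = fc - [fm_high, fm_low] = 700 - [5, 3] = [695, 697] kHz
Total occupied spectrum: 695 kHz to 705 kHz (plus carrier at 700 kHz)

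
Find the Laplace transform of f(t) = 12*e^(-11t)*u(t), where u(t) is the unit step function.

Standard Laplace transform pair:
e^(-at)*u(t) <-> 1/(s+a)
With a = 11: L{12*e^(-11t)*u(t)} = 12/(s+11), ROC: Re(s) > -11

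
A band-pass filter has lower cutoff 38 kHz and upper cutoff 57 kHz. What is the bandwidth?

Bandwidth = f_high - f_low
= 57 kHz - 38 kHz = 19 kHz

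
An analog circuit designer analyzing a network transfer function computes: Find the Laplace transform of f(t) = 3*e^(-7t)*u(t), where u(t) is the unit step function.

Standard Laplace transform pair:
e^(-at)*u(t) <-> 1/(s+a)
With a = 7: L{3*e^(-7t)*u(t)} = 3/(s+7), ROC: Re(s) > -7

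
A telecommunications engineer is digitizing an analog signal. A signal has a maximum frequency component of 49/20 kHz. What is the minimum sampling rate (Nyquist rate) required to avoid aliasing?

By the Nyquist-Shannon sampling theorem,
the minimum sampling rate (Nyquist rate) must be at least 2 * f_max.
Nyquist rate = 2 * 49/20 kHz = 49/10 kHz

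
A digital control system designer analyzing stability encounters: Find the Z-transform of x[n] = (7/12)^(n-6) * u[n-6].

Time-shifting property: if X(z) = Z{x[n]}, then Z{x[n-d]} = z^(-d) * X(z)
X(z) = z/(z - 7/12) for x[n] = (7/12)^n * u[n]
Z{x[n-6]} = z^(-6) * z/(z - 7/12) = z^(-5)/(z - 7/12)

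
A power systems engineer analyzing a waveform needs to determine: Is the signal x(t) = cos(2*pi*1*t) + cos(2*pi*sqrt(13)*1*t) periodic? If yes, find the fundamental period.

f1 = 1 Hz, f2 = 1*sqrt(13) Hz
Ratio f2/f1 = sqrt(13), which is irrational.
Since the frequency ratio is irrational, no common period exists.
The signal is not periodic.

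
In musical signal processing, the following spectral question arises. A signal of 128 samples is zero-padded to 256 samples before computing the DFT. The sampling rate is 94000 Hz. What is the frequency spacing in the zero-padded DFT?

Original DFT: N = 128, resolution = f_s/N = 94000/128 = 5875/8 Hz
Zero-padded DFT: N = 256, resolution = f_s/N = 94000/256 = 5875/16 Hz
Zero-padding interpolates the spectrum (finer frequency grid)
but does NOT improve the true spectral resolution (ability to resolve close frequencies).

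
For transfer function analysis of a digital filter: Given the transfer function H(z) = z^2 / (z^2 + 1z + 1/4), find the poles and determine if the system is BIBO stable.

Poles are roots of the denominator: z^2 + 1z + 1/4 = 0.
Quadratic formula: z = [-(1) +/- sqrt((1)^2 - 4*(1/4))] / 2
Discriminant = 1 - 1 = 0; sqrt = 0.
z = (-1 +/- 0) / 2 = -1/2 (repeated root).
|p1| = 1/2, |p2| = 1/2.
For BIBO stability, all poles must lie inside the unit circle (|p| < 1).
System is STABLE since both |p| < 1.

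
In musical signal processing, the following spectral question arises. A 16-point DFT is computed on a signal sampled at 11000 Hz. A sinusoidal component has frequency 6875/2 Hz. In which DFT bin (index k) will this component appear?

DFT frequency resolution = f_s/N = 11000/16 = 1375/2 Hz
Bin index k = f_signal / resolution = 6875/2 / 1375/2 = 5
The signal frequency 6875/2 Hz falls in DFT bin k = 5.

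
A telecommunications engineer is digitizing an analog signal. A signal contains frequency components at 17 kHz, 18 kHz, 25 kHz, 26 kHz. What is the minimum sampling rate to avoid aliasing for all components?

The highest frequency component is f_max = 26 kHz.
Nyquist rate = 2 * f_max = 2 * 26 kHz = 52 kHz.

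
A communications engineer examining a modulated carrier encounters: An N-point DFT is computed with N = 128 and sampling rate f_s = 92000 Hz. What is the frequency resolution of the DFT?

DFT frequency resolution = f_s / N
= 92000 / 128 = 2875/4 Hz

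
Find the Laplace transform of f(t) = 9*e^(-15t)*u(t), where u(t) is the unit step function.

Standard Laplace transform pair:
e^(-at)*u(t) <-> 1/(s+a)
With a = 15: L{9*e^(-15t)*u(t)} = 9/(s+15), ROC: Re(s) > -15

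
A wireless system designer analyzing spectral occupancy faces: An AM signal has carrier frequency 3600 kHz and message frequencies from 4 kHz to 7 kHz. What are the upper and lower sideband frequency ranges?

Upper sideband (USB) = fc + [fm_low, fm_high] = 3600 + [4, 7] = [3604, 3607] kHz
Lower sideband (LSB) = fc - [fm_high, fm_low] = 3600 - [7, 4] = [3593, 3596] kHz
Total occupied spectrum: 3593 kHz to 3607 kHz (plus carrier at 3600 kHz)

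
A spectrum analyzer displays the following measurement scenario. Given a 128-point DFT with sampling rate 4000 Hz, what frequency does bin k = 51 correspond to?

The frequency of DFT bin k is: f_k = k * f_s / N
f_51 = 51 * 4000 / 128 = 6375/4 Hz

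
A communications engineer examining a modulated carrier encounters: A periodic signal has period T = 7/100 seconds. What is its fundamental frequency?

The fundamental frequency is the reciprocal of the period.
f = 1/T = 1/(7/100) = 100/7 Hz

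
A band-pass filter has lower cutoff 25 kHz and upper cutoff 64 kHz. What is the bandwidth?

Bandwidth = f_high - f_low
= 64 kHz - 25 kHz = 39 kHz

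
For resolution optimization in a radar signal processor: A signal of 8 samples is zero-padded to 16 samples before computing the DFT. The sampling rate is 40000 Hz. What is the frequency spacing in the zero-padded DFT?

Original DFT: N = 8, resolution = f_s/N = 40000/8 = 5000 Hz
Zero-padded DFT: N = 16, resolution = f_s/N = 40000/16 = 2500 Hz
Zero-padding interpolates the spectrum (finer frequency grid)
but does NOT improve the true spectral resolution (ability to resolve close frequencies).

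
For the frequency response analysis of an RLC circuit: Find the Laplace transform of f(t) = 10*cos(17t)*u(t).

Standard pair: cos(wt)*u(t) <-> s/(s^2+w^2)
With w = 17: L{10*cos(17t)*u(t)} = 10s/(s^2+289)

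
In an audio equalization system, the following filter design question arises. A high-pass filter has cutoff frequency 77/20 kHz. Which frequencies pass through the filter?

A high-pass filter passes all frequencies above the cutoff frequency 77/20 kHz and attenuates lower frequencies.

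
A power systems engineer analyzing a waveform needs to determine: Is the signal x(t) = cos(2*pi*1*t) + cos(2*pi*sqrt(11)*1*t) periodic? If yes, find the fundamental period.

f1 = 1 Hz, f2 = 1*sqrt(11) Hz
Ratio f2/f1 = sqrt(11), which is irrational.
Since the frequency ratio is irrational, no common period exists.
The signal is not periodic.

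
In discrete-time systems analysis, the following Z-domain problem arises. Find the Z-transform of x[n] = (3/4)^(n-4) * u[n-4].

Time-shifting property: if X(z) = Z{x[n]}, then Z{x[n-d]} = z^(-d) * X(z)
X(z) = z/(z - 3/4) for x[n] = (3/4)^n * u[n]
Z{x[n-4]} = z^(-4) * z/(z - 3/4) = z^(-3)/(z - 3/4)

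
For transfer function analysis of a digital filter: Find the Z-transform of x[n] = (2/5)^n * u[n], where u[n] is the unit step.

The Z-transform of a^n * u[n] is z/(z-a) for |z| > |a|.
Here a = 2/5, so X(z) = z/(z - (2/5)) = 5z/(5z - 2)
ROC: |z| > 2/5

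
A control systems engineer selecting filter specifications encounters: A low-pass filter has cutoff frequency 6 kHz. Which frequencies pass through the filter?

A low-pass filter passes all frequencies below the cutoff frequency 6 kHz and attenuates higher frequencies.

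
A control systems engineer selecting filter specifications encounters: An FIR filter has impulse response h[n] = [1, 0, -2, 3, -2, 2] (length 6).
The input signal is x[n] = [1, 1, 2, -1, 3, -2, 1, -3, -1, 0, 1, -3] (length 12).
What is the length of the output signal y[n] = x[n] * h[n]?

For linear convolution, the output length is:
len(y) = len(x) + len(h) - 1 = 12 + 6 - 1 = 17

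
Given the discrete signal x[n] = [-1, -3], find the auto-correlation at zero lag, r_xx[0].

The auto-correlation at zero lag r_xx[0] equals the signal energy.
r_xx[0] = sum of x[n]^2 = (-1)^2 + (-3)^2
= 1 + 9 = 10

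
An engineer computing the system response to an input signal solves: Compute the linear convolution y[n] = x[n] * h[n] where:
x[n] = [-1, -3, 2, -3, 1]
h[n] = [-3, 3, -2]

y[n] = sum_k x[k]*h[n-k]. Output length = len(x) + len(h) - 1 = 5 + 3 - 1 = 7.
y[0] = -1*-3 = 3
y[1] = -3*-3 + -1*3 = 6
y[2] = 2*-3 + -3*3 + -1*-2 = -13
y[3] = -3*-3 + 2*3 + -3*-2 = 21
y[4] = 1*-3 + -3*3 + 2*-2 = -16
y[5] = 1*3 + -3*-2 = 9
y[6] = 1*-2 = -2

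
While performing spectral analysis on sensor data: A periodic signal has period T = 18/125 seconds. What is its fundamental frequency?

The fundamental frequency is the reciprocal of the period.
f = 1/T = 1/(18/125) = 125/18 Hz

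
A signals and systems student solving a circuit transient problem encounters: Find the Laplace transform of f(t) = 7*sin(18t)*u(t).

Standard pair: sin(wt)*u(t) <-> w/(s^2+w^2)
With w = 18: L{7*sin(18t)*u(t)} = 126/(s^2+324)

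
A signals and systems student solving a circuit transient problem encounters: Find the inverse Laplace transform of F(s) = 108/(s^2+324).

Standard pair: w/(s^2+w^2) <-> sin(wt)*u(t)
Recognize w^2 = 324, so w = 18; numerator 108 = 6*18.
f(t) = 6*sin(18t)*u(t)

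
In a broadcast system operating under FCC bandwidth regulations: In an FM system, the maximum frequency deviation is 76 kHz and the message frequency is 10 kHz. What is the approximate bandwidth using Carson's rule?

Carson's rule: BW = 2*(delta_f + f_m)
= 2*(76 + 10) kHz = 172 kHz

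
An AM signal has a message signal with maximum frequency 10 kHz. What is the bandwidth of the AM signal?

In AM (double-sideband), the bandwidth is twice the message frequency.
BW = 2 * f_m = 2 * 10 kHz = 20 kHz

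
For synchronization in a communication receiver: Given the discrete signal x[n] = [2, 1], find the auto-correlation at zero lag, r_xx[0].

The auto-correlation at zero lag r_xx[0] equals the signal energy.
r_xx[0] = sum of x[n]^2 = 2^2 + 1^2
= 4 + 1 = 5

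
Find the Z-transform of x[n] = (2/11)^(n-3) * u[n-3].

Time-shifting property: if X(z) = Z{x[n]}, then Z{x[n-d]} = z^(-d) * X(z)
X(z) = z/(z - 2/11) for x[n] = (2/11)^n * u[n]
Z{x[n-3]} = z^(-3) * z/(z - 2/11) = z^(-2)/(z - 2/11)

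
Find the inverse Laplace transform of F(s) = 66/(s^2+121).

Standard pair: w/(s^2+w^2) <-> sin(wt)*u(t)
Recognize w^2 = 121, so w = 11; numerator 66 = 6*11.
f(t) = 6*sin(11t)*u(t)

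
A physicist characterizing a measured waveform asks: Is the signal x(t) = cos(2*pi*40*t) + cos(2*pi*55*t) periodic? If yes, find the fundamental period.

f1 = 40 Hz, f2 = 55 Hz
Period T1 = 1/40, T2 = 1/55
Ratio T1/T2 = 55/40, which is rational.
The signal is periodic with fundamental period T = 1/GCD(40,55) = 1/5 s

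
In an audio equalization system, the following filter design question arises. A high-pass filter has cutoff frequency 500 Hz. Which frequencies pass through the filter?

A high-pass filter passes all frequencies above the cutoff frequency 500 Hz and attenuates lower frequencies.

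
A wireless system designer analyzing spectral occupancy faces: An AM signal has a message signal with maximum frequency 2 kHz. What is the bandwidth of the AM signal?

In AM (double-sideband), the bandwidth is twice the message frequency.
BW = 2 * f_m = 2 * 2 kHz = 4 kHz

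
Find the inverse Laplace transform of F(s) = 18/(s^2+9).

Standard pair: w/(s^2+w^2) <-> sin(wt)*u(t)
Recognize w^2 = 9, so w = 3; numerator 18 = 6*3.
f(t) = 6*sin(3t)*u(t)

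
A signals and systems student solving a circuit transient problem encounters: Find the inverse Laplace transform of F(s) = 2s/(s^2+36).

Standard pair: s/(s^2+w^2) <-> cos(wt)*u(t)
With k=2, w=6: f(t) = 2*cos(6t)*u(t)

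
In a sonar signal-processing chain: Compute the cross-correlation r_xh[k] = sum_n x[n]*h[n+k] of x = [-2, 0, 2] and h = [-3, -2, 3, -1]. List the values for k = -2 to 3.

Both sequences indexed from 0 and zero outside their support.
Lags with overlap: k = -2 to 3.
  r_xh[-2] = x[2]*h[0] = -6
  r_xh[-1] = x[1]*h[0] + x[2]*h[1] = -4
  r_xh[0] = x[0]*h[0] + x[1]*h[1] + x[2]*h[2] = 12
  r_xh[1] = x[0]*h[1] + x[1]*h[2] + x[2]*h[3] = 2
  r_xh[2] = x[0]*h[2] + x[1]*h[3] = -6
  r_xh[3] = x[0]*h[3] = 2
r_xh = [-6, -4, 12, 2, -6, 2] (for k = -2, ..., 3)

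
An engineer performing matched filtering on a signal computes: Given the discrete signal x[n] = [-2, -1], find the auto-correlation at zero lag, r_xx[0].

The auto-correlation at zero lag r_xx[0] equals the signal energy.
r_xx[0] = sum of x[n]^2 = (-2)^2 + (-1)^2
= 4 + 1 = 5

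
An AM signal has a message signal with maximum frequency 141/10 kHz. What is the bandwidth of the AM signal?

In AM (double-sideband), the bandwidth is twice the message frequency.
BW = 2 * f_m = 2 * 141/10 kHz = 141/5 kHz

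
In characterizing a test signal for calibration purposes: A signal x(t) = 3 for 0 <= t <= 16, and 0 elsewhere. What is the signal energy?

Energy = integral of |x(t)|^2 dt over the signal duration
= 3^2 * 16 = 9 * 16 = 144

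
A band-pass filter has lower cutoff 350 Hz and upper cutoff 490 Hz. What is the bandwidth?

Bandwidth = f_high - f_low
= 490 Hz - 350 Hz = 140 Hz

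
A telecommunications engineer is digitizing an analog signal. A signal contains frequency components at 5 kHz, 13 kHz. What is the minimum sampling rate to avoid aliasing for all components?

The highest frequency component is f_max = 13 kHz.
Nyquist rate = 2 * f_max = 2 * 13 kHz = 26 kHz.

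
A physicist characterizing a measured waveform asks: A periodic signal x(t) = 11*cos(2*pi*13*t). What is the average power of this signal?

Average power of A*cos(wt) is A^2/2.
P = 11^2 / 2 = 121/2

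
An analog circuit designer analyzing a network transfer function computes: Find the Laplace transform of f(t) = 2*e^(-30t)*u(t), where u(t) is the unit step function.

Standard Laplace transform pair:
e^(-at)*u(t) <-> 1/(s+a)
With a = 30: L{2*e^(-30t)*u(t)} = 2/(s+30), ROC: Re(s) > -30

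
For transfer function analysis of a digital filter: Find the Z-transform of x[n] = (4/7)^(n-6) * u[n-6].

Time-shifting property: if X(z) = Z{x[n]}, then Z{x[n-d]} = z^(-d) * X(z)
X(z) = z/(z - 4/7) for x[n] = (4/7)^n * u[n]
Z{x[n-6]} = z^(-6) * z/(z - 4/7) = z^(-5)/(z - 4/7)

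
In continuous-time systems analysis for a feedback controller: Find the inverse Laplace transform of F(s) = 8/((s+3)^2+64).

Standard pair: w/((s+a)^2+w^2) <-> e^(-at)*sin(wt)*u(t)
With a=3, w=8: f(t) = e^(-3t)*sin(8t)*u(t)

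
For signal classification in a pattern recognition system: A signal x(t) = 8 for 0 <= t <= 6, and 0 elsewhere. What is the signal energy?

Energy = integral of |x(t)|^2 dt over the signal duration
= 8^2 * 6 = 64 * 6 = 384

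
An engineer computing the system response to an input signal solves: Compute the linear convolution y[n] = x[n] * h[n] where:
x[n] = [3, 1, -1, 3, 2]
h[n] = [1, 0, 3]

y[n] = sum_k x[k]*h[n-k]. Output length = len(x) + len(h) - 1 = 5 + 3 - 1 = 7.
y[0] = 3*1 = 3
y[1] = 1*1 + 3*0 = 1
y[2] = -1*1 + 1*0 + 3*3 = 8
y[3] = 3*1 + -1*0 + 1*3 = 6
y[4] = 2*1 + 3*0 + -1*3 = -1
y[5] = 2*0 + 3*3 = 9
y[6] = 2*3 = 6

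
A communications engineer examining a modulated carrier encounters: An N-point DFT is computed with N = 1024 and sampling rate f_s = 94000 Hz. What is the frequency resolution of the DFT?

DFT frequency resolution = f_s / N
= 94000 / 1024 = 5875/64 Hz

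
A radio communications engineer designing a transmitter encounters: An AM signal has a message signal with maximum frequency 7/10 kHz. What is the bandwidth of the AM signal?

In AM (double-sideband), the bandwidth is twice the message frequency.
BW = 2 * f_m = 2 * 7/10 kHz = 7/5 kHz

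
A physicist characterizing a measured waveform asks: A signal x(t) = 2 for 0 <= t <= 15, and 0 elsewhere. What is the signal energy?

Energy = integral of |x(t)|^2 dt over the signal duration
= 2^2 * 15 = 4 * 15 = 60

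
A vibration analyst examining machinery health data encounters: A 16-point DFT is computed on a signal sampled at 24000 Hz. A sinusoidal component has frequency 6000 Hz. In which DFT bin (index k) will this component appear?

DFT frequency resolution = f_s/N = 24000/16 = 1500 Hz
Bin index k = f_signal / resolution = 6000 / 1500 = 4
The signal frequency 6000 Hz falls in DFT bin k = 4.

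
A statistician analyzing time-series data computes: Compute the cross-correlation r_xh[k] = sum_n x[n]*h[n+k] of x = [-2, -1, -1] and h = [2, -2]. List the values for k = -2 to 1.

Both sequences indexed from 0 and zero outside their support.
Lags with overlap: k = -2 to 1.
  r_xh[-2] = x[2]*h[0] = -2
  r_xh[-1] = x[1]*h[0] + x[2]*h[1] = 0
  r_xh[0] = x[0]*h[0] + x[1]*h[1] = -2
  r_xh[1] = x[0]*h[1] = 4
r_xh = [-2, 0, -2, 4] (for k = -2, ..., 1)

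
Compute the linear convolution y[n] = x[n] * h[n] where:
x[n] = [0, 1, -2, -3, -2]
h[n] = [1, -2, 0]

y[n] = sum_k x[k]*h[n-k]. Output length = len(x) + len(h) - 1 = 5 + 3 - 1 = 7.
y[0] = 0*1 = 0
y[1] = 1*1 + 0*-2 = 1
y[2] = -2*1 + 1*-2 + 0*0 = -4
y[3] = -3*1 + -2*-2 + 1*0 = 1
y[4] = -2*1 + -3*-2 + -2*0 = 4
y[5] = -2*-2 + -3*0 = 4
y[6] = -2*0 = 0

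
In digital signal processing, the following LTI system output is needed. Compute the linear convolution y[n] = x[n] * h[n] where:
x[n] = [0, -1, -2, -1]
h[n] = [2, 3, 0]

y[n] = sum_k x[k]*h[n-k]. Output length = len(x) + len(h) - 1 = 4 + 3 - 1 = 6.
y[0] = 0*2 = 0
y[1] = -1*2 + 0*3 = -2
y[2] = -2*2 + -1*3 + 0*0 = -7
y[3] = -1*2 + -2*3 + -1*0 = -8
y[4] = -1*3 + -2*0 = -3
y[5] = -1*0 = 0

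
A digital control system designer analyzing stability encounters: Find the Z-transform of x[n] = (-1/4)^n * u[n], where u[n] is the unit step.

The Z-transform of a^n * u[n] is z/(z-a) for |z| > |a|.
Here a = -1/4, so X(z) = z/(z - (-1/4)) = 4z/(4z + 1)
ROC: |z| > 1/4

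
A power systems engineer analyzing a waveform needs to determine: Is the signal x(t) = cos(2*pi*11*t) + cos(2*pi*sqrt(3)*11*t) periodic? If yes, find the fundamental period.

f1 = 11 Hz, f2 = 11*sqrt(3) Hz
Ratio f2/f1 = sqrt(3), which is irrational.
Since the frequency ratio is irrational, no common period exists.
The signal is not periodic.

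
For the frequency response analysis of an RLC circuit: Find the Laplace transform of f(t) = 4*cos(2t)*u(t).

Standard pair: cos(wt)*u(t) <-> s/(s^2+w^2)
With w = 2: L{4*cos(2t)*u(t)} = 4s/(s^2+4)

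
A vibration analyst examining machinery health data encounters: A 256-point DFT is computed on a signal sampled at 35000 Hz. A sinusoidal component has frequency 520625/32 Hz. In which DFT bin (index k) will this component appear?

DFT frequency resolution = f_s/N = 35000/256 = 4375/32 Hz
Bin index k = f_signal / resolution = 520625/32 / 4375/32 = 119
The signal frequency 520625/32 Hz falls in DFT bin k = 119.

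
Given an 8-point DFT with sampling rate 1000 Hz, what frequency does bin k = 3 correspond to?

The frequency of DFT bin k is: f_k = k * f_s / N
f_3 = 3 * 1000 / 8 = 375 Hz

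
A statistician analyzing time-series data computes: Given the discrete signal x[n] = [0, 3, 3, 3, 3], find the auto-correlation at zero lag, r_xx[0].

The auto-correlation at zero lag r_xx[0] equals the signal energy.
r_xx[0] = sum of x[n]^2 = 0^2 + 3^2 + 3^2 + 3^2 + 3^2
= 0 + 9 + 9 + 9 + 9 = 36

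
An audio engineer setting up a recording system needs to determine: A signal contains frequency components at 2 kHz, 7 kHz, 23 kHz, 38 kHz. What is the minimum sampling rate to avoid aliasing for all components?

The highest frequency component is f_max = 38 kHz.
Nyquist rate = 2 * f_max = 2 * 38 kHz = 76 kHz.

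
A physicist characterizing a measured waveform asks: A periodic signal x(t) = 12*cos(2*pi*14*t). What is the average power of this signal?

Average power of A*cos(wt) is A^2/2.
P = 12^2 / 2 = 144/2 = 72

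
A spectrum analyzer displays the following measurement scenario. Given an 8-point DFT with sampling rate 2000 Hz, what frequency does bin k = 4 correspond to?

The frequency of DFT bin k is: f_k = k * f_s / N
f_4 = 4 * 2000 / 8 = 1000 Hz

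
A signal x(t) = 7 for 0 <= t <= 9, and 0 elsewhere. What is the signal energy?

Energy = integral of |x(t)|^2 dt over the signal duration
= 7^2 * 9 = 49 * 9 = 441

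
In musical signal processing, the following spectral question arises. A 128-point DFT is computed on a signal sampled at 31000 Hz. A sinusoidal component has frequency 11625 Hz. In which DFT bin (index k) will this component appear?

DFT frequency resolution = f_s/N = 31000/128 = 3875/16 Hz
Bin index k = f_signal / resolution = 11625 / 3875/16 = 48
The signal frequency 11625 Hz falls in DFT bin k = 48.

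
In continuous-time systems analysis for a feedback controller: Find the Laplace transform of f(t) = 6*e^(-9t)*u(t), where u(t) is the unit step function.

Standard Laplace transform pair:
e^(-at)*u(t) <-> 1/(s+a)
With a = 9: L{6*e^(-9t)*u(t)} = 6/(s+9), ROC: Re(s) > -9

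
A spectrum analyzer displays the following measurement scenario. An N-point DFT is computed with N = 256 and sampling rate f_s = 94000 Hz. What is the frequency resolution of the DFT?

DFT frequency resolution = f_s / N
= 94000 / 256 = 5875/16 Hz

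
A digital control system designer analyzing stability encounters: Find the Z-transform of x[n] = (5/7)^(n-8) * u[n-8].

Time-shifting property: if X(z) = Z{x[n]}, then Z{x[n-d]} = z^(-d) * X(z)
X(z) = z/(z - 5/7) for x[n] = (5/7)^n * u[n]
Z{x[n-8]} = z^(-8) * z/(z - 5/7) = z^(-7)/(z - 5/7)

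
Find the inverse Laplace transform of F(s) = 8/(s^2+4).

Standard pair: w/(s^2+w^2) <-> sin(wt)*u(t)
Recognize w^2 = 4, so w = 2; numerator 8 = 4*2.
f(t) = 4*sin(2t)*u(t)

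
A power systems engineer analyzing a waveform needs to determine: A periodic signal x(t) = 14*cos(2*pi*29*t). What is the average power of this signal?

Average power of A*cos(wt) is A^2/2.
P = 14^2 / 2 = 196/2 = 98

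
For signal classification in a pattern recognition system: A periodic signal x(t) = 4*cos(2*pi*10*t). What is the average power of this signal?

Average power of A*cos(wt) is A^2/2.
P = 4^2 / 2 = 16/2 = 8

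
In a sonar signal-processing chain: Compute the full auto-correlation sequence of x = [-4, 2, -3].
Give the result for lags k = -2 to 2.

r_xx[k] = sum_m x[m]*x[m+k], indexed from 0, for k = -2 to 2:
  r_xx[-2] = x[2]*x[0] = 12
  r_xx[-1] = x[1]*x[0] + x[2]*x[1] = -14
  r_xx[0] = x[0]*x[0] + x[1]*x[1] + x[2]*x[2] = 29
  r_xx[1] = x[0]*x[1] + x[1]*x[2] = -14
  r_xx[2] = x[0]*x[2] = 12
r_xx = [12, -14, 29, -14, 12]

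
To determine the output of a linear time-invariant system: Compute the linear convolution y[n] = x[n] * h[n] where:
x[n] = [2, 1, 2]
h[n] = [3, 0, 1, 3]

y[n] = sum_k x[k]*h[n-k]. Output length = len(x) + len(h) - 1 = 3 + 4 - 1 = 6.
y[0] = 2*3 = 6
y[1] = 1*3 + 2*0 = 3
y[2] = 2*3 + 1*0 + 2*1 = 8
y[3] = 2*0 + 1*1 + 2*3 = 7
y[4] = 2*1 + 1*3 = 5
y[5] = 2*3 = 6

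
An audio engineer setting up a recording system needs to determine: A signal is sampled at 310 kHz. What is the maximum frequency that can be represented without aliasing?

The maximum frequency that can be represented without aliasing
is the Nyquist frequency: f_max = f_s / 2 = 310 kHz / 2 = 155 kHz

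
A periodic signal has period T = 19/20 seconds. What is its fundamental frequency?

The fundamental frequency is the reciprocal of the period.
f = 1/T = 1/(19/20) = 20/19 Hz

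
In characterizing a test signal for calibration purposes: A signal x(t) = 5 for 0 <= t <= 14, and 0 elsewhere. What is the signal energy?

Energy = integral of |x(t)|^2 dt over the signal duration
= 5^2 * 14 = 25 * 14 = 350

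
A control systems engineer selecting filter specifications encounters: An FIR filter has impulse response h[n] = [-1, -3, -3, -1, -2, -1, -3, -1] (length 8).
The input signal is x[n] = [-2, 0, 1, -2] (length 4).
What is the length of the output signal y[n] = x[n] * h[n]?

For linear convolution, the output length is:
len(y) = len(x) + len(h) - 1 = 4 + 8 - 1 = 11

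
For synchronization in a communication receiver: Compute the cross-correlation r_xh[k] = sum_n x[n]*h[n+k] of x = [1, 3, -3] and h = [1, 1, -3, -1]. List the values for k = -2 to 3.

Both sequences indexed from 0 and zero outside their support.
Lags with overlap: k = -2 to 3.
  r_xh[-2] = x[2]*h[0] = -3
  r_xh[-1] = x[1]*h[0] + x[2]*h[1] = 0
  r_xh[0] = x[0]*h[0] + x[1]*h[1] + x[2]*h[2] = 13
  r_xh[1] = x[0]*h[1] + x[1]*h[2] + x[2]*h[3] = -5
  r_xh[2] = x[0]*h[2] + x[1]*h[3] = -6
  r_xh[3] = x[0]*h[3] = -1
r_xh = [-3, 0, 13, -5, -6, -1] (for k = -2, ..., 3)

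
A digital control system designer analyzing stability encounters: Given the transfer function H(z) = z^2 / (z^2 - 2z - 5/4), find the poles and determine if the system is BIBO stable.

Poles are roots of the denominator: z^2 - 2z - 5/4 = 0.
Quadratic formula: z = [-(-2) +/- sqrt((-2)^2 - 4*(-5/4))] / 2
Discriminant = 4 + 5 = 9; sqrt = 3.
z = (2 +/- 3) / 2 => z = 5/2 or z = -1/2.
|p1| = 5/2, |p2| = 1/2.
For BIBO stability, all poles must lie inside the unit circle (|p| < 1).
System is UNSTABLE since at least one |p| >= 1.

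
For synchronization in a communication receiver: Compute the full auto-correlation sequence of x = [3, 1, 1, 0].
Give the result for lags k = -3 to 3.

r_xx[k] = sum_m x[m]*x[m+k], indexed from 0, for k = -3 to 3:
  r_xx[-3] = x[3]*x[0] = 0
  r_xx[-2] = x[2]*x[0] + x[3]*x[1] = 3
  r_xx[-1] = x[1]*x[0] + x[2]*x[1] + x[3]*x[2] = 4
  r_xx[0] = x[0]*x[0] + x[1]*x[1] + x[2]*x[2] + x[3]*x[3] = 11
  r_xx[1] = x[0]*x[1] + x[1]*x[2] + x[2]*x[3] = 4
  r_xx[2] = x[0]*x[2] + x[1]*x[3] = 3
  r_xx[3] = x[0]*x[3] = 0
r_xx = [0, 3, 4, 11, 4, 3, 0]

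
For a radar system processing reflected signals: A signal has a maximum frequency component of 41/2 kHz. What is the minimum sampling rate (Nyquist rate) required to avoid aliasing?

By the Nyquist-Shannon sampling theorem,
the minimum sampling rate (Nyquist rate) must be at least 2 * f_max.
Nyquist rate = 2 * 41/2 kHz = 41 kHz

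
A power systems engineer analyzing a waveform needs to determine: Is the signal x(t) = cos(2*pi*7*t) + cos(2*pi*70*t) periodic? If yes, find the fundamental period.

f1 = 7 Hz, f2 = 70 Hz
Period T1 = 1/7, T2 = 1/70
Ratio T1/T2 = 70/7, which is rational.
The signal is periodic with fundamental period T = 1/GCD(7,70) = 1/7 s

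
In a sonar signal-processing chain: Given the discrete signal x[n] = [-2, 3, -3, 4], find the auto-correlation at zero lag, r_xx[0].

The auto-correlation at zero lag r_xx[0] equals the signal energy.
r_xx[0] = sum of x[n]^2 = (-2)^2 + 3^2 + (-3)^2 + 4^2
= 4 + 9 + 9 + 16 = 38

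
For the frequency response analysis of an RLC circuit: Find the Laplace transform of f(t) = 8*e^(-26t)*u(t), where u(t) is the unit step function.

Standard Laplace transform pair:
e^(-at)*u(t) <-> 1/(s+a)
With a = 26: L{8*e^(-26t)*u(t)} = 8/(s+26), ROC: Re(s) > -26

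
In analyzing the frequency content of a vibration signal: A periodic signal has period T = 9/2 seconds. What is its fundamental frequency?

The fundamental frequency is the reciprocal of the period.
f = 1/T = 1/(9/2) = 2/9 Hz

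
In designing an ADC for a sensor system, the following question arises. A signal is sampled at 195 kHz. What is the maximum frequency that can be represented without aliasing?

The maximum frequency that can be represented without aliasing
is the Nyquist frequency: f_max = f_s / 2 = 195 kHz / 2 = 195/2 kHz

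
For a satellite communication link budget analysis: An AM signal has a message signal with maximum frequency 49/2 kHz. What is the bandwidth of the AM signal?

In AM (double-sideband), the bandwidth is twice the message frequency.
BW = 2 * f_m = 2 * 49/2 kHz = 49 kHz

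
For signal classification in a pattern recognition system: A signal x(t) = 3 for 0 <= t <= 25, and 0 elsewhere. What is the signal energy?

Energy = integral of |x(t)|^2 dt over the signal duration
= 3^2 * 25 = 9 * 25 = 225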